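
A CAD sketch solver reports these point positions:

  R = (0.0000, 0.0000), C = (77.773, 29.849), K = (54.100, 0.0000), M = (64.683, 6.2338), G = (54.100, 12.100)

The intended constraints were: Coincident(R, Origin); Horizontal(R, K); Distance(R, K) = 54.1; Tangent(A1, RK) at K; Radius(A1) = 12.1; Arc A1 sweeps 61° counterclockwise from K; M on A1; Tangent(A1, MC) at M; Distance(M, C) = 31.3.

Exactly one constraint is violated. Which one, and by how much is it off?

Distance(M, C) = 31.3 — off by 4.30.

R = (0.00, 0.00) ✓; R.y = 0.00, K.y = 0.00 ✓; |RK| = 54.10 ✓; ∠(GK, KR) = 90.00° ✓; |GK| = 12.10 ✓; bearing(G→M) − bearing(G→K) = 61.00° ✓; |GM| = 12.10 ✓; ∠(GM, MC) = 90.00° ✓; |MC| = 27.00 ✗.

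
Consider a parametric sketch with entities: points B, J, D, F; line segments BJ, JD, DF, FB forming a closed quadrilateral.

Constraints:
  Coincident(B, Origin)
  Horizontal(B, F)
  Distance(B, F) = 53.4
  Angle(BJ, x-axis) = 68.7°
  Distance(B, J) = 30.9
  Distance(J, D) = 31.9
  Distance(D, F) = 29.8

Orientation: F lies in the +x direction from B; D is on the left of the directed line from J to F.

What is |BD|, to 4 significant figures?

51.39

Checks: |BF| = 53.40 ✓; |BJ| = 30.90 ✓; |JD| = 31.90 ✓; |DF| = 29.80 ✓.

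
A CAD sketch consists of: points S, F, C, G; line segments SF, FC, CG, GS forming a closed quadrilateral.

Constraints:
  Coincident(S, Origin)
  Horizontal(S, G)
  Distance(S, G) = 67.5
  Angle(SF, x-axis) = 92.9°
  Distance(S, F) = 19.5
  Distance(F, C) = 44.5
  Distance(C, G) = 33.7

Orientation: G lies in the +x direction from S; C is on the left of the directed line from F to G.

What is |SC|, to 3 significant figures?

49.3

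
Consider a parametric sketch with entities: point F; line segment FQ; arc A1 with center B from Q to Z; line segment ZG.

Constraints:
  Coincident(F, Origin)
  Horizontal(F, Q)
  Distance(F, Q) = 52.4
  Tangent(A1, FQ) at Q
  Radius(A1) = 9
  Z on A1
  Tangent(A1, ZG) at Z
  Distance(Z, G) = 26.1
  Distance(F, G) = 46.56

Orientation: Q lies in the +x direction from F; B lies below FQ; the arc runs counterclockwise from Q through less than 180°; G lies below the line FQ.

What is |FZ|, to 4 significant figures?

44.33

Checks: |BZ| = 9.000 ✓; ∠(BZ, ZG) = 90.00° ✓; |ZG| = 26.10 ✓; |FG| = 46.56 ✓.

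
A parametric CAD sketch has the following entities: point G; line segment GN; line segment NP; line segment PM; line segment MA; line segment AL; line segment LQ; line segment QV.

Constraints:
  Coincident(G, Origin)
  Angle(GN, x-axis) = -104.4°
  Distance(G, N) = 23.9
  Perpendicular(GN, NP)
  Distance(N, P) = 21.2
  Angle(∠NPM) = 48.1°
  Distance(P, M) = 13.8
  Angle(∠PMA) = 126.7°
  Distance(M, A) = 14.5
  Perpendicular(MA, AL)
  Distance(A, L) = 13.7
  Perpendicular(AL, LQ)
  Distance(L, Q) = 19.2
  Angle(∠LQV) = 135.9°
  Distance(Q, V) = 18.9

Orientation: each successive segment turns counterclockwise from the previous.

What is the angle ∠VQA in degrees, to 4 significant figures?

100.4°

G is at the origin; GN runs at -104.4° with length 23.9, so N = (-5.944, -23.15). GN ⟂ NP, so NP runs at -14.40°; with |NP| = 21.2, P = (14.59, -28.42). ∠NPM = 48.1° gives PM at 117.5° from the x-axis; with |PM| = 13.8, M = (8.218, -16.18). ∠PMA = 126.7° gives MA at 170.8° from the x-axis; with |MA| = 14.5, A = (-6.095, -13.86). The perpendicularity gives AL at right angles to MA, so AL runs at -99.20°; with |AL| = 13.7, L = (-8.286, -27.39). AL ⟂ LQ, so LQ runs at -9.200°; with |LQ| = 19.2, Q = (10.67, -30.46). ∠LQV = 135.9° gives QV at 34.90° from the x-axis; with |QV| = 18.9, V = (26.17, -19.64). Then cos ∠VQA = QV·QA / (|QV||QA|), giving 100.4°.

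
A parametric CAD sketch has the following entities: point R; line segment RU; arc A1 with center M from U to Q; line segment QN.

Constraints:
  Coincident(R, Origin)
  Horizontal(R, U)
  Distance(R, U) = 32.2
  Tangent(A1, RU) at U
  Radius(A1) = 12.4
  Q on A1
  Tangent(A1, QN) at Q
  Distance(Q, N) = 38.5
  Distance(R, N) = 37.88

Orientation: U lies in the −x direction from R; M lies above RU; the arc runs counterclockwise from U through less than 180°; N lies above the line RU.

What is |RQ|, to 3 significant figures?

22.5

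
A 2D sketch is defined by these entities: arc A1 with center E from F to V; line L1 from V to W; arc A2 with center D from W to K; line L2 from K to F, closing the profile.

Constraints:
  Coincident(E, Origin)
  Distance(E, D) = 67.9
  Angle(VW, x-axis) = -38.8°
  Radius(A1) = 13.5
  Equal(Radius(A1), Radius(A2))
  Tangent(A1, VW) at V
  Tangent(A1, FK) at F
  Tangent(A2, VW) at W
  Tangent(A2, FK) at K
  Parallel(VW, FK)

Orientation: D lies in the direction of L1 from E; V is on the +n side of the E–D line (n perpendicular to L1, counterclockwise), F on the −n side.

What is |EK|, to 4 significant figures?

69.23

The slot axis is L1's direction at -38.8°, so u = (cos -38.8°, sin -38.8°) = (0.7793, -0.6266) and n = (−sin -38.8°, cos -38.8°) = (0.6266, 0.7793). E is at the origin and D lies 67.9 along u from E, so D = 67.9·u = (52.92, -42.55). Tangency of A1 to both parallel lines with radius 13.5 puts V and F at E ± 13.5·n: V = (8.459, 10.52), F = (-8.459, -10.52). Equal radii place W and K the same way about D: W = D + 13.5·n = (61.38, -32.03), K = D − 13.5·n = (44.46, -53.07). Then |EK| = |K − E| = 69.23.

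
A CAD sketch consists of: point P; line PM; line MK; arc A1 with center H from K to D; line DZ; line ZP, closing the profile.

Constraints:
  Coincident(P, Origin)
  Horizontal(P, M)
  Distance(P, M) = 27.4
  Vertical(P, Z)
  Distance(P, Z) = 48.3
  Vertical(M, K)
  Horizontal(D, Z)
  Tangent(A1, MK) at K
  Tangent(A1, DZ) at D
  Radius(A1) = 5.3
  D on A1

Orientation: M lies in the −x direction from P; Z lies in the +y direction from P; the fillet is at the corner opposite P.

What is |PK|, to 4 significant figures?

50.99

The virtual corner opposite P is at (-27.40, 48.30). Since A1 is tangent to MK there, HK ⟂ MK and the tangent condition forces HD to be normal to DZ, with radius 5.3, so the center H sits 5.3 in from both sides at H = (-22.10, 43.00). That places the tangent points at K = (-27.40, 43.00) on MK and D = (-22.10, 48.30) on DZ. Then |PK| = |K − P| = 50.99.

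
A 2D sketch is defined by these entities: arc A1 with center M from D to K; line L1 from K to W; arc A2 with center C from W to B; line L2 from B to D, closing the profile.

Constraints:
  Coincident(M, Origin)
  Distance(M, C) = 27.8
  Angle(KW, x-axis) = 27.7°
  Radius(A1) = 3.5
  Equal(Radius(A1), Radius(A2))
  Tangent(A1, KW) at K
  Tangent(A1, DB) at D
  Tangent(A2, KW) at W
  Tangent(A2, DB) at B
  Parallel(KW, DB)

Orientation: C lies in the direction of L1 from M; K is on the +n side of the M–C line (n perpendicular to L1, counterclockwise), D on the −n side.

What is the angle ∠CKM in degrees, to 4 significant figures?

82.82°

The slot axis is L1's direction at 27.7°, so u = (cos 27.7°, sin 27.7°) = (0.8854, 0.4648) and n = (−sin 27.7°, cos 27.7°) = (-0.4648, 0.8854). M is at the origin and C lies 27.8 along u from M, so C = 27.8·u = (24.61, 12.92). Tangency of A1 to both parallel lines with radius 3.5 puts K and D at M ± 3.5·n: K = (-1.627, 3.099), D = (1.627, -3.099). Then cos ∠CKM = KC·KM / (|KC||KM|), giving 82.82°.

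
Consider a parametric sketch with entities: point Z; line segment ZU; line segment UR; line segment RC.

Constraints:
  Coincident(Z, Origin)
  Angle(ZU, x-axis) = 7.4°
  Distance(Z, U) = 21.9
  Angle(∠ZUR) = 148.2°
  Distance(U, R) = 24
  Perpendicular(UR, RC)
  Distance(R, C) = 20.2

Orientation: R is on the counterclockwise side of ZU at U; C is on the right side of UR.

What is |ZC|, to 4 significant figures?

53.13

Z is at the origin; ZU runs at 7.4° with length 21.9, so U = 21.9·(cos 7.4°, sin 7.4°) = (21.72, 2.821). ∠ZUR = 148.2°, so UR runs at 7.4° + (180° − 148.2°) = 39.20° from the x-axis; with |UR| = 24.0, R = U + 24.0·(cos 39.20°, sin 39.20°) = (40.32, 17.99). UR is perpendicular to RC; with |RC| = 20.2 on the right of UR, C = R + 20.2·(0.6320, -0.7749) = (53.08, 2.335). Then |ZC| = |C − Z| = 53.13.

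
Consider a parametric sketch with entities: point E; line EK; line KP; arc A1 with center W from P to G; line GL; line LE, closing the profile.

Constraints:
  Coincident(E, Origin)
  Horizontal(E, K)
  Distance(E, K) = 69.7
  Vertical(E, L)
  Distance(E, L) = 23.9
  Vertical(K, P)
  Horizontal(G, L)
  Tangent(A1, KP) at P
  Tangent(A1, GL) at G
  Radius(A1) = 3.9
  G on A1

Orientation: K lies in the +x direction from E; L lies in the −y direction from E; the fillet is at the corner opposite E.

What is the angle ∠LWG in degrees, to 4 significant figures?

86.61°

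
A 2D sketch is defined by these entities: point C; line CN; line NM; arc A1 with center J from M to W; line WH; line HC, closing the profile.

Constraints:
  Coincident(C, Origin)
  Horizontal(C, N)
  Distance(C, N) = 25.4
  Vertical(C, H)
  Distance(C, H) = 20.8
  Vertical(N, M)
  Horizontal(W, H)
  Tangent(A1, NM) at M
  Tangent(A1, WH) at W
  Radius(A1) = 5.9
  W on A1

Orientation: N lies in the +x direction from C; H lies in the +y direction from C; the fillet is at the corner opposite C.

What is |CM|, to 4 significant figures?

29.45

The virtual corner opposite C is at (25.40, 20.80). A1 meets NM tangentially, so JM is at right angles to NM and since A1 is tangent to WH there, JW ⟂ WH, with radius 5.9, so the center J sits 5.9 in from both sides at J = (19.50, 14.90). That places the tangent points at M = (25.40, 14.90) on NM and W = (19.50, 20.80) on WH. Then |CM| = |M − C| = 29.45.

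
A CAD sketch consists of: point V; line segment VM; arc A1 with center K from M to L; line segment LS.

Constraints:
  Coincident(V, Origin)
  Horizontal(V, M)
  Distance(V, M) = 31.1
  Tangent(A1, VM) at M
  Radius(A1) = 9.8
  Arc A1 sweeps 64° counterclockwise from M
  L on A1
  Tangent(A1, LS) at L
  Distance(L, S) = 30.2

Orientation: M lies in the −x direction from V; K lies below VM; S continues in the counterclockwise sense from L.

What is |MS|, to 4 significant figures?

39.39

On A1, M sits at bearing 90° from K; a 64° counterclockwise sweep puts L at bearing 154°, so L = K + 9.8·(cos 154°, sin 154°) = (-39.91, -5.504). Since A1 is tangent to LS there, KL ⟂ LS, so LS runs along (−sin 154°, cos 154°); with |LS| = 30.2, S = (-53.15, -32.65). Then |MS| = |S − M| = 39.39.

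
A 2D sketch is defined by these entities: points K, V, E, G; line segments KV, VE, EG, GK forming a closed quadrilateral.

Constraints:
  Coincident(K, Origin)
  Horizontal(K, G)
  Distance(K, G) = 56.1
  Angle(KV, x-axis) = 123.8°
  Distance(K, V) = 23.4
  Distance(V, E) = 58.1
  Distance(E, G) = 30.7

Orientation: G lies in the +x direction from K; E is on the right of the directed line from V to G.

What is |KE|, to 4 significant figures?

36.17

Checks: |VE| = 58.10 ✓; |EG| = 30.70 ✓.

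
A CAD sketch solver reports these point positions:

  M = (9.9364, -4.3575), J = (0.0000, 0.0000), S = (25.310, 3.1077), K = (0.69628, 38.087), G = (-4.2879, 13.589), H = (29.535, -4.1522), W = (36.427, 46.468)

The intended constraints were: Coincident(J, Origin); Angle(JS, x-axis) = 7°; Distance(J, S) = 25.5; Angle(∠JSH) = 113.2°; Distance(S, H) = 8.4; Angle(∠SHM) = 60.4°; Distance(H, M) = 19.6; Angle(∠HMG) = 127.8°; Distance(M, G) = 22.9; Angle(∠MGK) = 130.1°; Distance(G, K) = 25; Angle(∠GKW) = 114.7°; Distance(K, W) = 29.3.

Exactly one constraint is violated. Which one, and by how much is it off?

Distance(K, W) = 29.3 — off by 7.40.

J = (0.00, 0.00) ✓; JS at 7.000° ✓; |JS| = 25.50 ✓; ∠JSH = 113.2° ✓; |SH| = 8.400 ✓; ∠SHM = 60.40° ✓; |HM| = 19.60 ✓; ∠HMG = 127.8° ✓; |MG| = 22.90 ✓; ∠MGK = 130.1° ✓; |GK| = 25.00 ✓; ∠GKW = 114.7° ✓; |KW| = 36.70 ✗.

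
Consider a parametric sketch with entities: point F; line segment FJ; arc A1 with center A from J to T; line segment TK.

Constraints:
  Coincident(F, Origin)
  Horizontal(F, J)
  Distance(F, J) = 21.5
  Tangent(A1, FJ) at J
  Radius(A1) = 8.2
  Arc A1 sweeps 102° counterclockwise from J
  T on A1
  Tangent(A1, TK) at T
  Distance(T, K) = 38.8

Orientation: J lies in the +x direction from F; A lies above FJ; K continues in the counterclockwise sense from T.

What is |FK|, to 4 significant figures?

52.45

F is at the origin; FJ is horizontal with |FJ| = 21.5 and J on the +x side, so J = (21.50, 0.000). Since A1 is tangent to FJ there, AJ ⟂ FJ, so A = J + (0, 8.2) = (21.50, 8.200). On A1, J sits at bearing -90° from A; a 102° counterclockwise sweep puts T at bearing 12°, so T = A + 8.2·(cos 12°, sin 12°) = (29.52, 9.905). Since A1 is tangent to TK there, AT ⟂ TK, so TK runs along (−sin 12°, cos 12°); with |TK| = 38.8, K = (21.45, 47.86). Then |FK| = |K − F| = 52.45.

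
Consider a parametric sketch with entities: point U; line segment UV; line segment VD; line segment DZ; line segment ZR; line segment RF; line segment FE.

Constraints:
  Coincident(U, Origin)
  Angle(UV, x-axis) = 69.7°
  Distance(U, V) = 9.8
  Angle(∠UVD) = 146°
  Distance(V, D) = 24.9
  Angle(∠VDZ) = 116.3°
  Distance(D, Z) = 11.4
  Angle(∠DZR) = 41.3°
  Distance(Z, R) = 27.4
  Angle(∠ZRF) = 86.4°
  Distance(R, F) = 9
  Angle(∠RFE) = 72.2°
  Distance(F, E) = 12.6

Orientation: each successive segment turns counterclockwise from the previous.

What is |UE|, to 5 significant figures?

26.276

U is at the origin; UV runs at 69.7° with length 9.8, so V = (3.4000, 9.1913). ∠UVD = 146.0° gives VD at 103.70° from the x-axis; with |VD| = 24.9, D = (-2.4973, 33.383). ∠VDZ = 116.3° gives DZ at 167.40° from the x-axis; with |DZ| = 11.4, Z = (-13.623, 35.870). ∠DZR = 41.3° gives ZR at -53.900° from the x-axis; with |ZR| = 27.4, R = (2.5212, 13.731). ∠ZRF = 86.4° gives RF at 39.700° from the x-axis; with |RF| = 9.0, F = (9.4458, 19.480). ∠RFE = 72.2° gives FE at 147.50° from the x-axis; with |FE| = 12.6, E = (-1.1809, 26.250). Then |UE| = |E − U| = 26.276.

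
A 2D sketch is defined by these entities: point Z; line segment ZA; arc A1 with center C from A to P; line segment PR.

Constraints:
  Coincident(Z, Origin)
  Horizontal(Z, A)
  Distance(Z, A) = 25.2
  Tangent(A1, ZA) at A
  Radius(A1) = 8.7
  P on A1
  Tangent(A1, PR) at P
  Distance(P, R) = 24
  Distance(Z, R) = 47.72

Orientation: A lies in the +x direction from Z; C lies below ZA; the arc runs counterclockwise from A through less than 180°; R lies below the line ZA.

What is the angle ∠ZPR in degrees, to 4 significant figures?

171.0°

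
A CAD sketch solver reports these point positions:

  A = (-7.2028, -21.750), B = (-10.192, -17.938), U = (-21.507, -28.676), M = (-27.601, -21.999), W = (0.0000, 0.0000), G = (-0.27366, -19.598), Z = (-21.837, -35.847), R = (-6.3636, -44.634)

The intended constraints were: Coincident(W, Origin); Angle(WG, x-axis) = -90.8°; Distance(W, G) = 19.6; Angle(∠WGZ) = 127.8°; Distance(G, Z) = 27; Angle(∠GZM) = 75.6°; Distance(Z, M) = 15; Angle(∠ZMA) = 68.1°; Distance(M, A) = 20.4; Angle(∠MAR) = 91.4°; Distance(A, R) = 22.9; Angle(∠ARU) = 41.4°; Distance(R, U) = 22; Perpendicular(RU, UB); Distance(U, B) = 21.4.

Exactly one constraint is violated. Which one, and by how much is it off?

Distance(U, B) = 21.4 — off by 5.80.

W = (0.00, 0.00) ✓; WG at -90.80° ✓; |WG| = 19.60 ✓; ∠WGZ = 127.8° ✓; |GZ| = 27.00 ✓; ∠GZM = 75.60° ✓; |ZM| = 15.00 ✓; ∠ZMA = 68.10° ✓; |MA| = 20.40 ✓; ∠MAR = 91.40° ✓; |AR| = 22.90 ✓; ∠ARU = 41.40° ✓; |RU| = 22.00 ✓; ∠(RU, UB) = 90.00° ✓; |UB| = 15.60 ✗.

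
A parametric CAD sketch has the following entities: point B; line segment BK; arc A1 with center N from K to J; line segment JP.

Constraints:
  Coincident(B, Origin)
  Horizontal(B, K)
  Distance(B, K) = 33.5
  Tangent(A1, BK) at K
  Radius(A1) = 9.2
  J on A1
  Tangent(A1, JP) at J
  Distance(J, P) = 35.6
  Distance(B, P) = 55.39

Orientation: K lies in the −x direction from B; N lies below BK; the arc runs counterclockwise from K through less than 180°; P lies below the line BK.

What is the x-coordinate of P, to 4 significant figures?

-31.02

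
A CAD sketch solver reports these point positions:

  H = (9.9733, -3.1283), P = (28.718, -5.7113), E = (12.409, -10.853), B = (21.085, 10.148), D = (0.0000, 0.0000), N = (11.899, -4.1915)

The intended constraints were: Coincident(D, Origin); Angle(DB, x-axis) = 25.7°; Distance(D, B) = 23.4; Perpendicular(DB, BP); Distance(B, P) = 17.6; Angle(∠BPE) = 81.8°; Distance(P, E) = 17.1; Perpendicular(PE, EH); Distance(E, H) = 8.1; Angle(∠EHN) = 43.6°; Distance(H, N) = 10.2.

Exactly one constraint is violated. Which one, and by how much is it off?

Distance(H, N) = 10.2 — off by 8.00.

D = (0.00, 0.00) ✓; DB at 25.70° ✓; |DB| = 23.40 ✓; ∠(DB, BP) = 90.00° ✓; |BP| = 17.60 ✓; ∠BPE = 81.80° ✓; |PE| = 17.10 ✓; ∠(PE, EH) = 90.00° ✓; |EH| = 8.100 ✓; ∠EHN = 43.60° ✓; |HN| = 2.200 ✗.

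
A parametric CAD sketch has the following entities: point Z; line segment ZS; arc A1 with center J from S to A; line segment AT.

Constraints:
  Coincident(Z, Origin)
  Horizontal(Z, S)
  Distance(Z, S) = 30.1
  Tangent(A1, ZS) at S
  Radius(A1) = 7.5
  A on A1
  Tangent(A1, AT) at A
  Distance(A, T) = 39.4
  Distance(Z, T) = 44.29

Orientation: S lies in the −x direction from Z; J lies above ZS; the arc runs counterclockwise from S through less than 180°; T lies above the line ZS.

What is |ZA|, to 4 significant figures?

23.54

Checks: ∠(JS, SZ) = 90.00° ✓; |JS| = 7.500 ✓; |JA| = 7.500 ✓; ∠(JA, AT) = 90.00° ✓; |AT| = 39.40 ✓; |ZT| = 44.29 ✓.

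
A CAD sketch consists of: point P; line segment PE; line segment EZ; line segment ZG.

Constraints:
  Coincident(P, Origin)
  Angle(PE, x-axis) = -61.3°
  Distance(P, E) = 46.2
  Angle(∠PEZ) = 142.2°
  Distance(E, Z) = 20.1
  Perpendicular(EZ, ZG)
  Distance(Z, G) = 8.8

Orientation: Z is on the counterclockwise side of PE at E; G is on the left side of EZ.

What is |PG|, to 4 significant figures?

59.88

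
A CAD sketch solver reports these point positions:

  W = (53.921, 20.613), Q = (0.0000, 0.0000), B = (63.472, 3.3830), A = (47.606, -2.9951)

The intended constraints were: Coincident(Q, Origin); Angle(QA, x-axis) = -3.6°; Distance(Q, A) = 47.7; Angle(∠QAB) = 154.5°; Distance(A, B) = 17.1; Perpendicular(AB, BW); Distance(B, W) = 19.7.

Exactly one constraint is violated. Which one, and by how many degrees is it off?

Perpendicular(AB, BW) — off by 7.10°.

Q = (0.00, 0.00) ✓; QA at -3.600° ✓; |QA| = 47.70 ✓; ∠QAB = 154.5° ✓; |AB| = 17.10 ✓; ∠(AB, BW) = 97.10° ✗; |BW| = 19.70 ✓.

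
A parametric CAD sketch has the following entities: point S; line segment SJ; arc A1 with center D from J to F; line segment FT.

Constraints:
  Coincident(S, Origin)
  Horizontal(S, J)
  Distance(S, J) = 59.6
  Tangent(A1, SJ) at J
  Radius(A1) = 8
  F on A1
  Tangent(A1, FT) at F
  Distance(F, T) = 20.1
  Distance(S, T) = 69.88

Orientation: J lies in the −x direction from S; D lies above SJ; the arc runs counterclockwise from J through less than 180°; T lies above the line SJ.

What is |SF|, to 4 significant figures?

54.21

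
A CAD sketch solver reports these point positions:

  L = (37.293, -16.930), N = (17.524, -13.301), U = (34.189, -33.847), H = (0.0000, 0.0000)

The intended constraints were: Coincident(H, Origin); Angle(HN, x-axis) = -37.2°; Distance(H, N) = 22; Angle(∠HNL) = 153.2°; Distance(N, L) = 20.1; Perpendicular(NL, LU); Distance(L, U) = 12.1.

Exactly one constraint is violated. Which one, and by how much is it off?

Distance(L, U) = 12.1 — off by 5.10.

H = (0.00, 0.00) ✓; HN at -37.20° ✓; |HN| = 22.00 ✓; ∠HNL = 153.2° ✓; |NL| = 20.10 ✓; ∠(NL, LU) = 90.00° ✓; |LU| = 17.20 ✗.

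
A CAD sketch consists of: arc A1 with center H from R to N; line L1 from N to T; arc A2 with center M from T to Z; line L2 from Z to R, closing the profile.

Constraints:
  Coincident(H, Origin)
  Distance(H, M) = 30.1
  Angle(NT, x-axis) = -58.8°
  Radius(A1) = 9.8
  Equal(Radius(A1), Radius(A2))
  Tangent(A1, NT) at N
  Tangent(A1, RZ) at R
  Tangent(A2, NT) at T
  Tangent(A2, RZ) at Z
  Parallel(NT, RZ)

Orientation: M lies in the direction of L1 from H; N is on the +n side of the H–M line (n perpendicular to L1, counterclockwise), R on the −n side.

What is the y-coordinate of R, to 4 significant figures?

-5.077

The slot axis is L1's direction at -58.8°, so u = (cos -58.8°, sin -58.8°) = (0.5180, -0.8554) and n = (−sin -58.8°, cos -58.8°) = (0.8554, 0.5180). H is at the origin and M lies 30.1 along u from H, so M = 30.1·u = (15.59, -25.75). Tangency of A1 to both parallel lines with radius 9.8 puts N and R at H ± 9.8·n: N = (8.383, 5.077), R = (-8.383, -5.077). So R.y = -5.077.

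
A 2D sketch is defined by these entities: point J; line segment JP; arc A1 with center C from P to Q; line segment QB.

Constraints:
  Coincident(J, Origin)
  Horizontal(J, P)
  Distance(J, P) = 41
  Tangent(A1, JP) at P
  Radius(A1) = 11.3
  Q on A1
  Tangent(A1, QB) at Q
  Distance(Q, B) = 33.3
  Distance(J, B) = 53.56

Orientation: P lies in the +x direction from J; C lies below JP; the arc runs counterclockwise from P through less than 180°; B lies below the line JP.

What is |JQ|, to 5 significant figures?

31.774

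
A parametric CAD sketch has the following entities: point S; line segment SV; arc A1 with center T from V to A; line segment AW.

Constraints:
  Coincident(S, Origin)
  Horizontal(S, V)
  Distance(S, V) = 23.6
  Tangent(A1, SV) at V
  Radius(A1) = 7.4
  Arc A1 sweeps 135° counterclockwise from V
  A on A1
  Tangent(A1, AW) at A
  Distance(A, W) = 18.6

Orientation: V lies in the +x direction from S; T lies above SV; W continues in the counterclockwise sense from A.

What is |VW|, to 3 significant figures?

27.0

S is at the origin; SV is horizontal with |SV| = 23.6 and V on the +x side, so V = (23.6, 0.00). A1 meets SV tangentially, so TV is at right angles to SV, so T = V + (0, 7.4) = (23.6, 7.40). On A1, V sits at bearing -90° from T; a 135° counterclockwise sweep puts A at bearing 45°, so A = T + 7.4·(cos 45°, sin 45°) = (28.8, 12.6). The tangent condition forces TA to be normal to AW, so AW runs along (−sin 45°, cos 45°); with |AW| = 18.6, W = (15.7, 25.8). Then |VW| = |W − V| = 27.0.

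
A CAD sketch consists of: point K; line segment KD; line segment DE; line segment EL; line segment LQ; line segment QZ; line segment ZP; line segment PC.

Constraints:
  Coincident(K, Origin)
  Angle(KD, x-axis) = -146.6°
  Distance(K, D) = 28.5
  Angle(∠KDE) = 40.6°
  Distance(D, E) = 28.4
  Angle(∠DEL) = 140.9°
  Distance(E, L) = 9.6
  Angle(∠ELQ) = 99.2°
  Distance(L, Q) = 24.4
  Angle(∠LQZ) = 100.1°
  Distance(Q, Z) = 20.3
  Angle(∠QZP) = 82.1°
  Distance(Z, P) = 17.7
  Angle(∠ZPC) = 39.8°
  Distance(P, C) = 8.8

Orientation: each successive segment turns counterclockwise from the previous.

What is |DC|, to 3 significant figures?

19.8

∠QZP = 82.1° gives ZP at -69.5° from the x-axis; with |ZP| = 17.7, P = (-10.5, -12.7). ∠ZPC = 39.8° gives PC at 70.7° from the x-axis; with |PC| = 8.8, C = (-7.59, -4.37). Then |DC| = |C − D| = 19.8.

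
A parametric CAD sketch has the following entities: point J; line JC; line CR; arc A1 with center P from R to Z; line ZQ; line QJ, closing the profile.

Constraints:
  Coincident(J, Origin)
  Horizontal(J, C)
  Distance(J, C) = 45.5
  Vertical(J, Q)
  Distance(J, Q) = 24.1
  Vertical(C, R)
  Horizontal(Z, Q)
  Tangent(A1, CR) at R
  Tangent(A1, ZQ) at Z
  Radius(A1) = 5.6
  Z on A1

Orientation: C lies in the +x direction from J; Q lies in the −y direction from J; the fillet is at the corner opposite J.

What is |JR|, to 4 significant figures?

49.12

J is at the origin; J and C share the same y with |JC| = 45.5 and C on the +x side, so C = (45.50, 0.000). JQ is vertical with |JQ| = 24.1 and Q on the −y side, so Q = (0.000, -24.10). The virtual corner opposite J is at (45.50, -24.10). Tangency of A1 to CR means the radius PR is perpendicular to CR and the tangent condition forces PZ to be normal to ZQ, with radius 5.6, so the center P sits 5.6 in from both sides at P = (39.90, -18.50). That places the tangent points at R = (45.50, -18.50) on CR and Z = (39.90, -24.10) on ZQ. Then |JR| = |R − J| = 49.12.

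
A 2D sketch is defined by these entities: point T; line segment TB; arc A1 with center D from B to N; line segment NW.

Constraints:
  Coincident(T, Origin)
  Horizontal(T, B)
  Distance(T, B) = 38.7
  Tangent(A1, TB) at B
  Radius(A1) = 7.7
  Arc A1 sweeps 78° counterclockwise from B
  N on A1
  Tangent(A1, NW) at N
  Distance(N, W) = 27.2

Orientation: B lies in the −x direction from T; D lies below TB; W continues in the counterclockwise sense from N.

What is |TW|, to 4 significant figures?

61.33

T is at the origin; TB is horizontal with |TB| = 38.7 and B on the −x side, so B = (-38.70, 0.000). Since A1 is tangent to TB there, DB ⟂ TB, so D = B + (0, -7.7) = (-38.70, -7.700). On A1, B sits at bearing 90° from D; a 78° counterclockwise sweep puts N at bearing 168°, so N = D + 7.7·(cos 168°, sin 168°) = (-46.23, -6.099). The tangent condition forces DN to be normal to NW, so NW runs along (−sin 168°, cos 168°); with |NW| = 27.2, W = (-51.89, -32.70). Then |TW| = |W − T| = 61.33.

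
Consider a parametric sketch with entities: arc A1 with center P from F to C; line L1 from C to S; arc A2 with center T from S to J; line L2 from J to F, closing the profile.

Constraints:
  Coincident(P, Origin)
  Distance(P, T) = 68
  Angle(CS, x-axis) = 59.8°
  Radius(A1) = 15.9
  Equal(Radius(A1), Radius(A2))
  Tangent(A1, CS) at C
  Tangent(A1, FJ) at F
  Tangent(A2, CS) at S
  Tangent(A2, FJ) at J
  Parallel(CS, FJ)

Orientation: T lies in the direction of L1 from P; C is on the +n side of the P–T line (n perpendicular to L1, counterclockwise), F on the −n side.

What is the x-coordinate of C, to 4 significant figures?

-13.74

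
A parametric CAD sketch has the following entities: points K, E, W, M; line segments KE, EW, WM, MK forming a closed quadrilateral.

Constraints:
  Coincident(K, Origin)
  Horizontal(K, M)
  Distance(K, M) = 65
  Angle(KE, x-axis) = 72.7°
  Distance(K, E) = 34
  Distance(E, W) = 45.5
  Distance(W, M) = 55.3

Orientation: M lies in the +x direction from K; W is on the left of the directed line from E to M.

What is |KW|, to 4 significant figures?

73.49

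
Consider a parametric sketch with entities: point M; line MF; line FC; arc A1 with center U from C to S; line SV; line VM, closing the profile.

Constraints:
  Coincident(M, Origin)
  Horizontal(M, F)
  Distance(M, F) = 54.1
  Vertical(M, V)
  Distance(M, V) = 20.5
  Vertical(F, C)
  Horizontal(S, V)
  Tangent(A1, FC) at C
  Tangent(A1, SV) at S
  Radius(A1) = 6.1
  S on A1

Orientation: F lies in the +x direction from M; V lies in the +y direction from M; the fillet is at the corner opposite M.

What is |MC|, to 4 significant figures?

55.98

M is at the origin; MF is horizontal with |MF| = 54.1 and F on the +x side, so F = (54.10, 0.000). M and V share the same x with |MV| = 20.5 and V on the +y side, so V = (0.000, 20.50). The virtual corner opposite M is at (54.10, 20.50). The tangent condition forces UC to be normal to FC and A1 meets SV tangentially, so US is at right angles to SV, with radius 6.1, so the center U sits 6.1 in from both sides at U = (48.00, 14.40). That places the tangent points at C = (54.10, 14.40) on FC and S = (48.00, 20.50) on SV. Then |MC| = |C − M| = 55.98.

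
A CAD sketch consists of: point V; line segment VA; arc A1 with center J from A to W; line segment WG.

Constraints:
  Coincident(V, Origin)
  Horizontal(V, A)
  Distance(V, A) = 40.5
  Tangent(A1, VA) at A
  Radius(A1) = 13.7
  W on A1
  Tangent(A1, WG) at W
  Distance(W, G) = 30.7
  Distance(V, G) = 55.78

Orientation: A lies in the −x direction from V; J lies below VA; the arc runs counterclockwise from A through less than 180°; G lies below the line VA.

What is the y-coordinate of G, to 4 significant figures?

-46.07

Checks: |JW| = 13.70 ✓; ∠(JW, WG) = 90.00° ✓; |WG| = 30.70 ✓; |VG| = 55.78 ✓.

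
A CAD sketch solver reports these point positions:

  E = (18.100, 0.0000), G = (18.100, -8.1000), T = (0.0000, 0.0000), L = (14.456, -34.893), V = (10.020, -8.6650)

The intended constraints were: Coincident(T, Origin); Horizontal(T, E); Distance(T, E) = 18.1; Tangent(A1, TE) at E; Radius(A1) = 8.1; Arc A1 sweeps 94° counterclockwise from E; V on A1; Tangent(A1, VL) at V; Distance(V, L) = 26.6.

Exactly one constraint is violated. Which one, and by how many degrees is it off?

Tangent(A1, VL) at V — off by 5.60°.

T = (0.00, 0.00) ✓; T.y = 0.00, E.y = 0.00 ✓; |TE| = 18.10 ✓; ∠(GE, ET) = 90.00° ✓; |GE| = 8.100 ✓; bearing(G→V) − bearing(G→E) = 94.00° ✓; |GV| = 8.100 ✓; ∠(GV, VL) = 84.40° ✗; |VL| = 26.60 ✓.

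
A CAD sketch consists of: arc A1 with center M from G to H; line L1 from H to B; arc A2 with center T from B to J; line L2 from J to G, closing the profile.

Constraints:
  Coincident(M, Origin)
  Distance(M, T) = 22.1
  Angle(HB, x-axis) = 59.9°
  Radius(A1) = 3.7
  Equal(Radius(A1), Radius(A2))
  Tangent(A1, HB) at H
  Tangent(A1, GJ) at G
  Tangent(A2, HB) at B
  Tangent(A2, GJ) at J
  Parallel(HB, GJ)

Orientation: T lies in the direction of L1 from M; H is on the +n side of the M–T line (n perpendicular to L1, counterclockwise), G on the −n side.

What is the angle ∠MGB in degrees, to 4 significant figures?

71.49°

Tangency of A1 to both parallel lines with radius 3.7 puts H and G at M ± 3.7·n: H = (-3.201, 1.856), G = (3.201, -1.856). Equal radii place B and J the same way about T: B = T + 3.7·n = (7.882, 20.98), J = T − 3.7·n = (14.28, 17.26). Then cos ∠MGB = GM·GB / (|GM||GB|), giving 71.49°.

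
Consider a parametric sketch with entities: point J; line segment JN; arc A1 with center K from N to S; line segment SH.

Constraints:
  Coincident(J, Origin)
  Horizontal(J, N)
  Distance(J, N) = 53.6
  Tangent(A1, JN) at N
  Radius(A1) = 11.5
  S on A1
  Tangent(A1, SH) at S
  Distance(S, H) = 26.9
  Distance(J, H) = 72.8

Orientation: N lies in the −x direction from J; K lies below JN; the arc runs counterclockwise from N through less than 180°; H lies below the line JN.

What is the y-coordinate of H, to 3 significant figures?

-39.8

Checks: J.y = 0.00, N.y = 0.00 ✓; |KS| = 11.50 ✓; ∠(KS, SH) = 90.00° ✓; |SH| = 26.90 ✓; |JH| = 72.80 ✓.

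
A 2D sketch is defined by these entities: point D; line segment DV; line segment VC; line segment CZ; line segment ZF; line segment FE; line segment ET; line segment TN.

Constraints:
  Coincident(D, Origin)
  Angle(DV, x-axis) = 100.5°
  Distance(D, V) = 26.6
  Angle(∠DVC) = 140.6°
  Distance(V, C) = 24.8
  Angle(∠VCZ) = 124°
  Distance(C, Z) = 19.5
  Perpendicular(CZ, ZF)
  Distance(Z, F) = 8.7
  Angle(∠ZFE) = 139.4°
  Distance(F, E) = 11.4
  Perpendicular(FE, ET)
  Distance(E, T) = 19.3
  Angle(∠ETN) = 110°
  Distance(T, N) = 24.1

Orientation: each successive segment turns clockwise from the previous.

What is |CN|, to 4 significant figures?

18.72

FE ⟂ ET, so ET runs at 144.5°; with |ET| = 19.3, T = (5.002, 42.86). ∠ETN = 110.0° gives TN at 74.50° from the x-axis; with |TN| = 24.1, N = (11.44, 66.08). Then |CN| = |N − C| = 18.72.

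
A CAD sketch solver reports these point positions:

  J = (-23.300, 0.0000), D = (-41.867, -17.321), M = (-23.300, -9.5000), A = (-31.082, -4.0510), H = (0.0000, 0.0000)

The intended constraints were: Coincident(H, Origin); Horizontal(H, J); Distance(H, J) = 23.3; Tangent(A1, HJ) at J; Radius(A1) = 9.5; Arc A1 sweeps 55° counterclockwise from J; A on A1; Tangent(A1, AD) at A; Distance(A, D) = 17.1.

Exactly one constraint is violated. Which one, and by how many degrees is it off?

Tangent(A1, AD) at A — off by 4.10°.

H = (0.00, 0.00) ✓; H.y = 0.00, J.y = 0.00 ✓; |HJ| = 23.30 ✓; ∠(MJ, JH) = 90.00° ✓; |MJ| = 9.500 ✓; bearing(M→A) − bearing(M→J) = 55.00° ✓; |MA| = 9.500 ✓; ∠(MA, AD) = 94.10° ✗; |AD| = 17.10 ✓.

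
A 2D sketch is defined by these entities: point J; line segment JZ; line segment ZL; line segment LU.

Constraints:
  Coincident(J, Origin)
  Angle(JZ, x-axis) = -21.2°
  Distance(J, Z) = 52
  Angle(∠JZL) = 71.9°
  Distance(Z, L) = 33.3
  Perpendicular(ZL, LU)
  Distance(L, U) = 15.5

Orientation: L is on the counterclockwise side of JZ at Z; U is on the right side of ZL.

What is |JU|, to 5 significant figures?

67.152

J is at the origin; JZ runs at -21.2° with length 52.0, so Z = 52.0·(cos -21.2°, sin -21.2°) = (48.481, -18.804). ∠JZL = 71.9°, so ZL runs at -21.2° + (180° − 71.9°) = 86.900° from the x-axis; with |ZL| = 33.3, L = Z + 33.3·(cos 86.900°, sin 86.900°) = (50.282, 14.447). ZL ⟂ LU; with |LU| = 15.5 on the right of ZL, U = L + 15.5·(0.99854, -0.054079) = (65.759, 13.609). Then |JU| = |U − J| = 67.152.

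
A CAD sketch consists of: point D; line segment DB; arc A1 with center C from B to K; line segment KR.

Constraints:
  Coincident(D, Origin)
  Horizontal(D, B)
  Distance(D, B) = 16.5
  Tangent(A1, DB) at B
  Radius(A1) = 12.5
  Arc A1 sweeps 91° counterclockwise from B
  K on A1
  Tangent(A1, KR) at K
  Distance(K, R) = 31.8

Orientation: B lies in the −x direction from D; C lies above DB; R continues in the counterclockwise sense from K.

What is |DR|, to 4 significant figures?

44.75

On A1, B sits at bearing -90° from C; a 91° counterclockwise sweep puts K at bearing 1°, so K = C + 12.5·(cos 1°, sin 1°) = (-4.002, 12.72). A1 meets KR tangentially, so CK is at right angles to KR, so KR runs along (−sin 1°, cos 1°); with |KR| = 31.8, R = (-4.557, 44.51). Then |DR| = |R − D| = 44.75.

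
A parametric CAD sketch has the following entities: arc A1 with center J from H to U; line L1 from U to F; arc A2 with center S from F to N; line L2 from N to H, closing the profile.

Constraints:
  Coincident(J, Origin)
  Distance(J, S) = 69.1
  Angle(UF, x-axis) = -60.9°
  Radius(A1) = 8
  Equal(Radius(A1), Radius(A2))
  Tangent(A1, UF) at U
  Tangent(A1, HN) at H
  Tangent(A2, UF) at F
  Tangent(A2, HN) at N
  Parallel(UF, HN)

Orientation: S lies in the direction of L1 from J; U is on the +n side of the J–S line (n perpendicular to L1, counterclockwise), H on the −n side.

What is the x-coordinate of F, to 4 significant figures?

40.60

Tangency of A1 to both parallel lines with radius 8.0 puts U and H at J ± 8.0·n: U = (6.990, 3.891), H = (-6.990, -3.891). Equal radii place F and N the same way about S: F = S + 8.0·n = (40.60, -56.49), N = S − 8.0·n = (26.62, -64.27). So F.x = 40.60.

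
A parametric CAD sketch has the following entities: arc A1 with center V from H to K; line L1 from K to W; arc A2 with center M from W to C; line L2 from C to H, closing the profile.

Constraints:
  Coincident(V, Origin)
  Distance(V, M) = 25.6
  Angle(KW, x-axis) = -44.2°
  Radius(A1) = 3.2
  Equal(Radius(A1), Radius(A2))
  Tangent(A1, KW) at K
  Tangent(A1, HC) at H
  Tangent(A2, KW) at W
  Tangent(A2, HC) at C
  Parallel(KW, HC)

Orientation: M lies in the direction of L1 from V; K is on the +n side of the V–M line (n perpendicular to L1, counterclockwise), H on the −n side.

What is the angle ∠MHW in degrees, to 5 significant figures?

6.9112°

Tangency of A1 to both parallel lines with radius 3.2 puts K and H at V ± 3.2·n: K = (2.2309, 2.2941), H = (-2.2309, -2.2941). Equal radii place W and C the same way about M: W = M + 3.2·n = (20.584, -15.553), C = M − 3.2·n = (16.122, -20.142). Then cos ∠MHW = HM·HW / (|HM||HW|), giving 6.9112°.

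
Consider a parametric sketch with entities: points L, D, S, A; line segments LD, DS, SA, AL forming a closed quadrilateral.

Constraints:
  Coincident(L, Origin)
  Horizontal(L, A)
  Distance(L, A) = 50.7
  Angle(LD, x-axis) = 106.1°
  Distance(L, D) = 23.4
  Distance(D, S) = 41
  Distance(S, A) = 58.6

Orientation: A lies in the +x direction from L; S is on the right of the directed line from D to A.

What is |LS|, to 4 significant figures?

19.13

L is at the origin; LA is horizontal with |LA| = 50.7 and A in +x, so A = (50.7, 0). LD runs at 106.1° with |LD| = 23.4, so D = (-6.489, 22.48). S is determined by |DS| = 41.0 and |SA| = 58.6 together: it lies at the intersection of circle(D, 41.0) and circle(A, 58.6). With |DA| = 61.45, the foot of the radical line on DA is 16.46 from D and the perpendicular offset is √(41.0² − 16.46²) = 37.55. Taking the right-of-DA solution: S = (-4.907, -18.49).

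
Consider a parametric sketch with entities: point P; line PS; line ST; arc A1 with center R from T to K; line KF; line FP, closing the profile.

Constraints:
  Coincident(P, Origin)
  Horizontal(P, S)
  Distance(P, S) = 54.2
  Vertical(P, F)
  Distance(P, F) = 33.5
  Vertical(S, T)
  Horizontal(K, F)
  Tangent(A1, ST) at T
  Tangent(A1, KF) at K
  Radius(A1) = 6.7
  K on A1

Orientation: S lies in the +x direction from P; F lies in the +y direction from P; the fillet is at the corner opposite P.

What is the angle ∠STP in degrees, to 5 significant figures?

63.689°

The virtual corner opposite P is at (54.200, 33.500). Tangency of A1 to ST means the radius RT is perpendicular to ST and tangency of A1 to KF means the radius RK is perpendicular to KF, with radius 6.7, so the center R sits 6.7 in from both sides at R = (47.500, 26.800). That places the tangent points at T = (54.200, 26.800) on ST and K = (47.500, 33.500) on KF. Then cos ∠STP = TS·TP / (|TS||TP|), giving 63.689°.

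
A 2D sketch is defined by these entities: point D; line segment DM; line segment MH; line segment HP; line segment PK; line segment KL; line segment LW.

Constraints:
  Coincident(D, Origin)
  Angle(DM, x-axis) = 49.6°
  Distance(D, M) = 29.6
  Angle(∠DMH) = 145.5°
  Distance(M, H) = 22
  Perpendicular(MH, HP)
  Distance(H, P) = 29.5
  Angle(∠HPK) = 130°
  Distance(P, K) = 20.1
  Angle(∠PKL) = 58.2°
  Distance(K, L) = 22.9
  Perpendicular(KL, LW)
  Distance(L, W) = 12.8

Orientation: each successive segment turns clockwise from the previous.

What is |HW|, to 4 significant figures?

18.90

∠PKL = 58.2° gives KL at 113.3° from the x-axis; with |KL| = 22.9, L = (27.55, 4.339). The perpendicularity gives LW at right angles to KL, so LW runs at 23.30°; with |LW| = 12.8, W = (39.31, 9.402). Then |HW| = |W − H| = 18.90.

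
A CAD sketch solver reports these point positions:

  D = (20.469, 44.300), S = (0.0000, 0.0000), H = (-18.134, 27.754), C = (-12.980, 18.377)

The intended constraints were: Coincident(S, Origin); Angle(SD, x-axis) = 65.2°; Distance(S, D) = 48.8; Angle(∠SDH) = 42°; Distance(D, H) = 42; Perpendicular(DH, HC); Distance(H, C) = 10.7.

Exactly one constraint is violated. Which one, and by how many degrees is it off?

Perpendicular(DH, HC) — off by 5.59°.

S = (0.00, 0.00) ✓; SD at 65.20° ✓; |SD| = 48.80 ✓; ∠SDH = 42.00° ✓; |DH| = 42.00 ✓; ∠(DH, HC) = 95.59° ✗; |HC| = 10.70 ✓.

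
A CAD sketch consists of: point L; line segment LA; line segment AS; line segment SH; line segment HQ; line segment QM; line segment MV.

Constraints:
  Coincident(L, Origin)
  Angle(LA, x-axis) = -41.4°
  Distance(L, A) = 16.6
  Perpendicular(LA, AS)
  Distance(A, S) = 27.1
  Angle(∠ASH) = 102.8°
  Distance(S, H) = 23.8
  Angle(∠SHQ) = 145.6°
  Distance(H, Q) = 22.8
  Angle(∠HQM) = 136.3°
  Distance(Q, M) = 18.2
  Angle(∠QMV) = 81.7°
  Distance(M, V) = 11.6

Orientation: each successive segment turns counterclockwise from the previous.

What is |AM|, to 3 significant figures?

52.5

L is at the origin; LA runs at -41.4° with length 16.6, so A = (12.5, -11.0). LA ⟂ AS, so AS runs at 48.6°; with |AS| = 27.1, S = (30.4, 9.35). ∠ASH = 102.8° gives SH at 126° from the x-axis; with |SH| = 23.8, H = (16.5, 28.7). ∠SHQ = 145.6° gives HQ at 160° from the x-axis; with |HQ| = 22.8, Q = (-5.00, 36.4). ∠HQM = 136.3° gives QM at -156° from the x-axis; with |QM| = 18.2, M = (-21.6, 29.0). Then |AM| = |M − A| = 52.5.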